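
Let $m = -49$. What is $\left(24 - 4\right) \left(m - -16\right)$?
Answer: $-660$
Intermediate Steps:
$\left(24 - 4\right) \left(m - -16\right) = \left(24 - 4\right) \left(-49 - -16\right) = 20 \left(-49 + 16\right) = 20 \left(-33\right) = -660$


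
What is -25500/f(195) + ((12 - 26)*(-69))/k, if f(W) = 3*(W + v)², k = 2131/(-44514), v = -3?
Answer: -396297357559/19639296 ≈ -20179.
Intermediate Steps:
k = -2131/44514 (k = 2131*(-1/44514) = -2131/44514 ≈ -0.047873)
f(W) = 3*(-3 + W)² (f(W) = 3*(W - 3)² = 3*(-3 + W)²)
-25500/f(195) + ((12 - 26)*(-69))/k = -25500*1/(3*(-3 + 195)²) + ((12 - 26)*(-69))/(-2131/44514) = -25500/(3*192²) - 14*(-69)*(-44514/2131) = -25500/(3*36864) + 966*(-44514/2131) = -25500/110592 - 43000524/2131 = -25500*1/110592 - 43000524/2131 = -2125/9216 - 43000524/2131 = -396297357559/19639296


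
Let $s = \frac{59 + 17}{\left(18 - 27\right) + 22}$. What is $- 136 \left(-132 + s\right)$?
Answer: $\frac{223040}{13} \approx 17157.0$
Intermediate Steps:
$s = \frac{76}{13}$ ($s = \frac{76}{\left(18 - 27\right) + 22} = \frac{76}{-9 + 22} = \frac{76}{13} \approx 5.8462$)
$- 136 \left(-132 + s\right) = - 136 \left(-132 + \frac{76}{13}\right) = \left(-136\right) \left(- \frac{1640}{13}\right) = \frac{223040}{13}$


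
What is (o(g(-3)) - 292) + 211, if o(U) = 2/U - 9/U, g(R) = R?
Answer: -236/3 ≈ -78.667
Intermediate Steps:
o(U) = -7/U
(o(g(-3)) - 292) + 211 = (-7/(-3) - 292) + 211 = (-7*(-⅓) - 292) + 211 = (7/3 - 292) + 211 = -869/3 + 211 = -236/3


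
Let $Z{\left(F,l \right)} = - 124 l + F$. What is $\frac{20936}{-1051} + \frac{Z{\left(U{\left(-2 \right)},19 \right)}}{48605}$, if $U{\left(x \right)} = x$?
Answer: $- \frac{1020072538}{51083855} \approx -19.969$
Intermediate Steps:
$Z{\left(F,l \right)} = F - 124 l$
$\frac{20936}{-1051} + \frac{Z{\left(U{\left(-2 \right)},19 \right)}}{48605} = \frac{20936}{-1051} + \frac{-2 - 2356}{48605} = 20936 \left(- \frac{1}{1051}\right) + \left(-2 - 2356\right) \frac{1}{48605} = - \frac{20936}{1051} - \frac{2358}{48605} = - \frac{1020072538}{51083855}$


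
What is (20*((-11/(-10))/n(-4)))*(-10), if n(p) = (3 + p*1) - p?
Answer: -220/3 ≈ -73.333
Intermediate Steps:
n(p) = 3 (n(p) = (3 + p) - p = 3)
(20*((-11/(-10))/n(-4)))*(-10) = (20*(-11/(-10)/3))*(-10) = (20*(-11*(-⅒)*(⅓)))*(-10) = (20*((11/10)*(⅓)))*(-10) = (20*(11/30))*(-10) = (22/3)*(-10) = -220/3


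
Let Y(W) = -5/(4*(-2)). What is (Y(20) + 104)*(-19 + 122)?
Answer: 86211/8 ≈ 10776.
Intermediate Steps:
Y(W) = 5/8 (Y(W) = -5/(-8) = -5*(-1/8) = 5/8)
(Y(20) + 104)*(-19 + 122) = (5/8 + 104)*(-19 + 122) = (837/8)*103 = 86211/8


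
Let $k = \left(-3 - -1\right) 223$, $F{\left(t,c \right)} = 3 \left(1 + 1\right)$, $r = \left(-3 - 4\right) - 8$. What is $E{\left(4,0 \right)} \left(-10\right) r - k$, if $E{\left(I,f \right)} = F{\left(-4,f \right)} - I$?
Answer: $746$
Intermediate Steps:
$r = -15$ ($r = -7 - 8 = -15$)
$F{\left(t,c \right)} = 6$ ($F{\left(t,c \right)} = 3 \cdot 2 = 6$)
$E{\left(I,f \right)} = 6 - I$
$k = -446$ ($k = \left(-3 + 1\right) 223 = \left(-2\right) 223 = -446$)
$E{\left(4,0 \right)} \left(-10\right) r - k = \left(6 - 4\right) \left(-10\right) \left(-15\right) - -446 = \left(6 - 4\right) \left(-10\right) \left(-15\right) + 446 = 2 \left(-10\right) \left(-15\right) + 446 = \left(-20\right) \left(-15\right) + 446 = 300 + 446 = 746$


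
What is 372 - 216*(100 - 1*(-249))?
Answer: -75012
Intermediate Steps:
372 - 216*(100 - 1*(-249)) = 372 - 216*(100 + 249) = 372 - 216*349 = 372 - 75384 = -75012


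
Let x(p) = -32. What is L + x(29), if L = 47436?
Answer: 47404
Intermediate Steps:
L + x(29) = 47436 - 32 = 47404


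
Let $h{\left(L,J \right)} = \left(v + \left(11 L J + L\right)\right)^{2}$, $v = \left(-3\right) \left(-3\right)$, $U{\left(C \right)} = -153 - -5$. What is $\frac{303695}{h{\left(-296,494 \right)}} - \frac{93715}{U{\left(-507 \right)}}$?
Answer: $\frac{242541896627740575}{383035807440148} \approx 633.21$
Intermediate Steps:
$U{\left(C \right)} = -148$ ($U{\left(C \right)} = -153 + 5 = -148$)
$v = 9$
$h{\left(L,J \right)} = \left(9 + L + 11 J L\right)^{2}$ ($h{\left(L,J \right)} = \left(9 + \left(11 L J + L\right)\right)^{2} = \left(9 + \left(11 J L + L\right)\right)^{2} = \left(9 + \left(L + 11 J L\right)\right)^{2} = \left(9 + L + 11 J L\right)^{2}$)
$\frac{303695}{h{\left(-296,494 \right)}} - \frac{93715}{U{\left(-507 \right)}} = \frac{303695}{\left(9 - 296 + 11 \cdot 494 \left(-296\right)\right)^{2}} - \frac{93715}{-148} = \frac{303695}{\left(9 - 296 - 1608464\right)^{2}} - - \frac{93715}{148} = \frac{303695}{\left(-1608751\right)^{2}} + \frac{93715}{148} = \frac{303695}{2588079780001} + \frac{93715}{148} = \frac{242541896627740575}{383035807440148}$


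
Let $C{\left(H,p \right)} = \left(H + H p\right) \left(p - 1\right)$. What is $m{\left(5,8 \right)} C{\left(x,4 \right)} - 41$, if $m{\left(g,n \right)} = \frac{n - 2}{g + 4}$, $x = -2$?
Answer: $-61$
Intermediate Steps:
$C{\left(H,p \right)} = \left(-1 + p\right) \left(H + H p\right)$ ($C{\left(H,p \right)} = \left(H + H p\right) \left(-1 + p\right) = \left(-1 + p\right) \left(H + H p\right)$)
$m{\left(g,n \right)} = \frac{-2 + n}{4 + g}$
$m{\left(5,8 \right)} C{\left(x,4 \right)} - 41 = \frac{-2 + 8}{4 + 5} \left(- 2 \left(-1 + 4^{2}\right)\right) - 41 = \frac{1}{9} \cdot 6 \left(- 2 \left(-1 + 16\right)\right) - 41 = \frac{1}{9} \cdot 6 \left(\left(-2\right) 15\right) - 41 = \frac{2}{3} \left(-30\right) - 41 = -20 - 41 = -61$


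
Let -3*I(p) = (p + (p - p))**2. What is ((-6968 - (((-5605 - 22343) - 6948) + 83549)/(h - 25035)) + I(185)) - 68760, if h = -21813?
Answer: -4082114291/46848 ≈ -87135.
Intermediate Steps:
I(p) = -p**2/3 (I(p) = -(p + (p - p))**2/3 = -(p + 0)**2/3 = -p**2/3)
((-6968 - (((-5605 - 22343) - 6948) + 83549)/(h - 25035)) + I(185)) - 68760 = ((-6968 - (((-5605 - 22343) - 6948) + 83549)/(-21813 - 25035)) - 1/3*185**2) - 68760 = ((-6968 - ((-27948 - 6948) + 83549)/(-46848)) - 1/3*34225) - 68760 = ((-6968 - (-34896 + 83549)*(-1)/46848) - 34225/3) - 68760 = ((-6968 - 48653*(-1)/46848) - 34225/3) - 68760 = ((-6968 - 1*(-48653/46848)) - 34225/3) - 68760 = ((-6968 + 48653/46848) - 34225/3) - 68760 = (-326388211/46848 - 34225/3) - 68760 = -860845811/46848 - 68760 = -4082114291/46848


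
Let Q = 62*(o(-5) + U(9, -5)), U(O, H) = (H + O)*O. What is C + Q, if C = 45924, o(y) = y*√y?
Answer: 48156 - 310*I*√5 ≈ 48156.0 - 693.18*I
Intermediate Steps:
o(y) = y^(3/2)
U(O, H) = O*(H + O)
Q = 2232 - 310*I*√5 (Q = 62*((-5)^(3/2) + 9*(-5 + 9)) = 62*(-5*I*√5 + 9*4) = 62*(-5*I*√5 + 36) = 62*(36 - 5*I*√5) = 2232 - 310*I*√5 ≈ 2232.0 - 693.18*I)
C + Q = 45924 + (2232 - 310*I*√5) = 48156 - 310*I*√5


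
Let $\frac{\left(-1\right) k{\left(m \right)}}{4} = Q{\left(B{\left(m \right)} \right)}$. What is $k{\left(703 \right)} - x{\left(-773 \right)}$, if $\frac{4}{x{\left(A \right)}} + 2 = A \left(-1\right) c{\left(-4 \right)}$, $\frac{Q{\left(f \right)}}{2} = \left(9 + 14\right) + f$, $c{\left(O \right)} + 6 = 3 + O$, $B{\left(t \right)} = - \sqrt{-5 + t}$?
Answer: $- \frac{995988}{5413} + 8 \sqrt{698} \approx 27.358$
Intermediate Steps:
$c{\left(O \right)} = -3 + O$ ($c{\left(O \right)} = -6 + \left(3 + O\right) = -3 + O$)
$Q{\left(f \right)} = 46 + 2 f$ ($Q{\left(f \right)} = 2 \left(\left(9 + 14\right) + f\right) = 2 \left(23 + f\right) = 46 + 2 f$)
$k{\left(m \right)} = -184 + 8 \sqrt{-5 + m}$ ($k{\left(m \right)} = - 4 \left(46 + 2 \left(- \sqrt{-5 + m}\right)\right) = - 4 \left(46 - 2 \sqrt{-5 + m}\right) = -184 + 8 \sqrt{-5 + m}$)
$x{\left(A \right)} = \frac{4}{-2 + 7 A}$ ($x{\left(A \right)} = \frac{4}{-2 + A \left(-1\right) \left(-3 - 4\right)} = \frac{4}{-2 + - A \left(-7\right)} = \frac{4}{-2 + 7 A}$)
$k{\left(703 \right)} - x{\left(-773 \right)} = \left(-184 + 8 \sqrt{-5 + 703}\right) - \frac{4}{-2 + 7 \left(-773\right)} = \left(-184 + 8 \sqrt{698}\right) - \frac{4}{-2 - 5411} = \left(-184 + 8 \sqrt{698}\right) - \frac{4}{-5413} = \left(-184 + 8 \sqrt{698}\right) - 4 \left(- \frac{1}{5413}\right) = \left(-184 + 8 \sqrt{698}\right) - - \frac{4}{5413} = \left(-184 + 8 \sqrt{698}\right) + \frac{4}{5413} = - \frac{995988}{5413} + 8 \sqrt{698}$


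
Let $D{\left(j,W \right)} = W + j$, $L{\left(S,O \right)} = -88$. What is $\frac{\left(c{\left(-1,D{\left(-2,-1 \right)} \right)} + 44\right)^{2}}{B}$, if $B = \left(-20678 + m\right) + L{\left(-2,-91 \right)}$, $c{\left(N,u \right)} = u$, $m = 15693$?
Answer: $- \frac{1681}{5073} \approx -0.33136$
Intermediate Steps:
$B = -5073$ ($B = \left(-20678 + 15693\right) - 88 = -4985 - 88 = -5073$)
$\frac{\left(c{\left(-1,D{\left(-2,-1 \right)} \right)} + 44\right)^{2}}{B} = \frac{\left(\left(-1 - 2\right) + 44\right)^{2}}{-5073} = \left(-3 + 44\right)^{2} \left(- \frac{1}{5073}\right) = 41^{2} \left(- \frac{1}{5073}\right) = 1681 \left(- \frac{1}{5073}\right) = - \frac{1681}{5073}$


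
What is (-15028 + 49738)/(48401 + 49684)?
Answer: 178/503 ≈ 0.35388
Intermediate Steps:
(-15028 + 49738)/(48401 + 49684) = 34710/98085 = 34710*(1/98085) = 178/503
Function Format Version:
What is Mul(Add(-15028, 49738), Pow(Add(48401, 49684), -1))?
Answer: Rational(178, 503) ≈ 0.35388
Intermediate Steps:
Mul(Add(-15028, 49738), Pow(Add(48401, 49684), -1)) = Mul(34710, Pow(98085, -1)) = Mul(34710, Rational(1, 98085)) = Rational(178, 503)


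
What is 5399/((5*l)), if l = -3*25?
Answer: -5399/375 ≈ -14.397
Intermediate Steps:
l = -75
5399/((5*l)) = 5399/((5*(-75))) = 5399/(-375) = 5399*(-1/375) = -5399/375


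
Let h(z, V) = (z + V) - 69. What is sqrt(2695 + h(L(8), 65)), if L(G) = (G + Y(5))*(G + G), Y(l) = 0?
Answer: sqrt(2819) ≈ 53.094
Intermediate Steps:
L(G) = 2*G**2 (L(G) = (G + 0)*(G + G) = G*(2*G) = 2*G**2)
h(z, V) = -69 + V + z (h(z, V) = (V + z) - 69 = -69 + V + z)
sqrt(2695 + h(L(8), 65)) = sqrt(2695 + (-69 + 65 + 2*8**2)) = sqrt(2695 + (-69 + 65 + 2*64)) = sqrt(2695 + (-69 + 65 + 128)) = sqrt(2695 + 124) = sqrt(2819)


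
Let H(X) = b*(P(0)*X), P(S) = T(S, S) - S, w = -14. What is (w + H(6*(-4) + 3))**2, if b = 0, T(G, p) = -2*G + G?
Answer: 196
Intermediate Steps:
T(G, p) = -G
P(S) = -2*S (P(S) = -S - S = -2*S)
H(X) = 0 (H(X) = 0*((-2*0)*X) = 0*(0*X) = 0*0 = 0)
(w + H(6*(-4) + 3))**2 = (-14 + 0)**2 = (-14)**2 = 196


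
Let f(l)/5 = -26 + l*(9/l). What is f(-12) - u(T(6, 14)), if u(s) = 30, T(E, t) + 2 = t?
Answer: -115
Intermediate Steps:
T(E, t) = -2 + t
f(l) = -85 (f(l) = 5*(-26 + l*(9/l)) = 5*(-26 + 9) = 5*(-17) = -85)
f(-12) - u(T(6, 14)) = -85 - 1*30 = -85 - 30 = -115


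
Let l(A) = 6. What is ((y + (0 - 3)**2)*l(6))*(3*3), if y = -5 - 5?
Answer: -54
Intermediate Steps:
y = -10
((y + (0 - 3)**2)*l(6))*(3*3) = ((-10 + (0 - 3)**2)*6)*(3*3) = ((-10 + (-3)**2)*6)*9 = ((-10 + 9)*6)*9 = -1*6*9 = -6*9 = -54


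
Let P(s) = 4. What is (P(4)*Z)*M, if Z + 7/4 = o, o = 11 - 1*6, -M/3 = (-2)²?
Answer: -156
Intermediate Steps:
M = -12 (M = -3*(-2)² = -3*4 = -12)
o = 5 (o = 11 - 6 = 5)
Z = 13/4 (Z = -7/4 + 5 = 13/4 ≈ 3.2500)
(P(4)*Z)*M = (4*(13/4))*(-12) = 13*(-12) = -156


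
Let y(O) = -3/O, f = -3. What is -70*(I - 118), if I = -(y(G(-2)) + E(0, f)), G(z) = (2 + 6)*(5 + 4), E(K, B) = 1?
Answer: 99925/12 ≈ 8327.1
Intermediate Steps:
G(z) = 72 (G(z) = 8*9 = 72)
I = -23/24 (I = -(-3/72 + 1) = -(-3*1/72 + 1) = -(-1/24 + 1) = -1*23/24 = -23/24 ≈ -0.95833)
-70*(I - 118) = -70*(-23/24 - 118) = -70*(-2855/24) = 99925/12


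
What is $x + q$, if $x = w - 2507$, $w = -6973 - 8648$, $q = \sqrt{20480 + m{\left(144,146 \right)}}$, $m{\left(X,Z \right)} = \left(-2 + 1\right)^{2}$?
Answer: $-18128 + \sqrt{20481} \approx -17985.0$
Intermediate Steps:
$m{\left(X,Z \right)} = 1$ ($m{\left(X,Z \right)} = \left(-1\right)^{2} = 1$)
$q = \sqrt{20481}$ ($q = \sqrt{20480 + 1} = \sqrt{20481} \approx 143.11$)
$w = -15621$ ($w = -6973 - 8648 = -15621$)
$x = -18128$ ($x = -15621 - 2507 = -18128$)
$x + q = -18128 + \sqrt{20481}$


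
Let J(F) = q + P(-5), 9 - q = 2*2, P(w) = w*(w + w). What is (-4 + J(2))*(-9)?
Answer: -459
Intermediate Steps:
P(w) = 2*w**2 (P(w) = w*(2*w) = 2*w**2)
q = 5 (q = 9 - 2*2 = 9 - 1*4 = 9 - 4 = 5)
J(F) = 55 (J(F) = 5 + 2*(-5)**2 = 5 + 2*25 = 5 + 50 = 55)
(-4 + J(2))*(-9) = (-4 + 55)*(-9) = 51*(-9) = -459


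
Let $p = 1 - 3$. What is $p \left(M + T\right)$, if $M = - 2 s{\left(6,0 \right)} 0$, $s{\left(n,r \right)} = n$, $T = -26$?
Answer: $52$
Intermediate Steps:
$p = -2$ ($p = 1 - 3 = -2$)
$M = 0$ ($M = \left(-2\right) 6 \cdot 0 = \left(-12\right) 0 = 0$)
$p \left(M + T\right) = - 2 \left(0 - 26\right) = \left(-2\right) \left(-26\right) = 52$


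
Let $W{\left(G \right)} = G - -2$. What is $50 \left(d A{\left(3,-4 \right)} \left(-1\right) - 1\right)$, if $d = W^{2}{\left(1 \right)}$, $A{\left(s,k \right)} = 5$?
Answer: $-2300$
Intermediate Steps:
$W{\left(G \right)} = 2 + G$ ($W{\left(G \right)} = G + 2 = 2 + G$)
$d = 9$ ($d = \left(2 + 1\right)^{2} = 3^{2} = 9$)
$50 \left(d A{\left(3,-4 \right)} \left(-1\right) - 1\right) = 50 \left(9 \cdot 5 \left(-1\right) - 1\right) = 50 \left(45 \left(-1\right) - 1\right) = 50 \left(-45 - 1\right) = 50 \left(-46\right) = -2300$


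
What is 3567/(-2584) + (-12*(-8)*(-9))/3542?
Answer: -7433445/4576264 ≈ -1.6243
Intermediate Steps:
3567/(-2584) + (-12*(-8)*(-9))/3542 = 3567*(-1/2584) + (96*(-9))*(1/3542) = -3567/2584 - 864*1/3542 = -3567/2584 - 432/1771 = -7433445/4576264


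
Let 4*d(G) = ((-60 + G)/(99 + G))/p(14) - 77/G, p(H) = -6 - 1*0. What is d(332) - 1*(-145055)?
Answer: 249074376007/1717104 ≈ 1.4506e+5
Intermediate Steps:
p(H) = -6 (p(H) = -6 + 0 = -6)
d(G) = -77/(4*G) - (-60 + G)/(24*(99 + G)) (d(G) = (((-60 + G)/(99 + G))/(-6) - 77/G)/4 = (((-60 + G)/(99 + G))*(-1/6) - 77/G)/4 = (-(-60 + G)/(6*(99 + G)) - 77/G)/4 = (-77/G - (-60 + G)/(6*(99 + G)))/4 = -77/(4*G) - (-60 + G)/(24*(99 + G)))
d(332) - 1*(-145055) = (1/24)*(-45738 - 1*332**2 - 402*332)/(332*(99 + 332)) - 1*(-145055) = (1/24)*(1/332)*(-45738 - 1*110224 - 133464)/431 + 145055 = (1/24)*(1/332)*(1/431)*(-45738 - 110224 - 133464) + 145055 = (1/24)*(1/332)*(1/431)*(-289426) + 145055 = -144713/1717104 + 145055 = 249074376007/1717104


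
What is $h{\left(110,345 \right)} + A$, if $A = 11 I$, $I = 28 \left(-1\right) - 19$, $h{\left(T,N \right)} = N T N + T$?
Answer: $13092343$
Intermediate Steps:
$h{\left(T,N \right)} = T + T N^{2}$ ($h{\left(T,N \right)} = T N^{2} + T = T + T N^{2}$)
$I = -47$ ($I = -28 - 19 = -47$)
$A = -517$ ($A = 11 \left(-47\right) = -517$)
$h{\left(110,345 \right)} + A = 110 \left(1 + 345^{2}\right) - 517 = 110 \left(1 + 119025\right) - 517 = 110 \cdot 119026 - 517 = 13092860 - 517 = 13092343$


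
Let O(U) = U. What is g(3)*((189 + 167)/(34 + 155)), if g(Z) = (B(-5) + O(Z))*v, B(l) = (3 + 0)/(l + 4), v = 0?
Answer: 0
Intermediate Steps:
B(l) = 3/(4 + l)
g(Z) = 0 (g(Z) = (3/(4 - 5) + Z)*0 = (3/(-1) + Z)*0 = (3*(-1) + Z)*0 = (-3 + Z)*0 = 0)
g(3)*((189 + 167)/(34 + 155)) = 0*((189 + 167)/(34 + 155)) = 0*(356/189) = 0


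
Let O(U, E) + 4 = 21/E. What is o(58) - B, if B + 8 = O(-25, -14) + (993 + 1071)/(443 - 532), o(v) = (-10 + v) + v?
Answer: 25399/178 ≈ 142.69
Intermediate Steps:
O(U, E) = -4 + 21/E
o(v) = -10 + 2*v
B = -6531/178 (B = -8 + ((-4 + 21/(-14)) + (993 + 1071)/(443 - 532)) = -8 + ((-4 + 21*(-1/14)) + 2064/(-89)) = -8 + ((-4 - 3/2) + 2064*(-1/89)) = -8 + (-11/2 - 2064/89) = -8 - 5107/178 = -6531/178 ≈ -36.691)
o(58) - B = (-10 + 2*58) - 1*(-6531/178) = (-10 + 116) + 6531/178 = 106 + 6531/178 = 25399/178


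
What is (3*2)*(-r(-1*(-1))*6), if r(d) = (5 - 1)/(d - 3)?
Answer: 72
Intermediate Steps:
r(d) = 4/(-3 + d)
(3*2)*(-r(-1*(-1))*6) = (3*2)*(-4/(-3 - 1*(-1))*6) = 6*(-4/(-3 + 1)*6) = 6*(-4/(-2)*6) = 6*(-4*(-1)/2*6) = 6*(-1*(-2)*6) = 6*(2*6) = 6*12 = 72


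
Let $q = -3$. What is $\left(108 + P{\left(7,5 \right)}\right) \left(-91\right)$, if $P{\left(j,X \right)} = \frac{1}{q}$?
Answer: $- \frac{29393}{3} \approx -9797.7$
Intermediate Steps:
$P{\left(j,X \right)} = - \frac{1}{3}$ ($P{\left(j,X \right)} = \frac{1}{-3} = - \frac{1}{3}$)
$\left(108 + P{\left(7,5 \right)}\right) \left(-91\right) = \left(108 - \frac{1}{3}\right) \left(-91\right) = \frac{323}{3} \left(-91\right) = - \frac{29393}{3}$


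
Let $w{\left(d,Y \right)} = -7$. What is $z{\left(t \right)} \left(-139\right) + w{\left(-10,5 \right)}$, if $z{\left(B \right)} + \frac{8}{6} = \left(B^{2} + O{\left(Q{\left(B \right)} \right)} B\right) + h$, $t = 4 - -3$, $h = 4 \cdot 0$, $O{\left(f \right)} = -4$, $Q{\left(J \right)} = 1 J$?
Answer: $- \frac{8222}{3} \approx -2740.7$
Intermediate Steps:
$Q{\left(J \right)} = J$
$h = 0$
$t = 7$ ($t = 4 + 3 = 7$)
$z{\left(B \right)} = - \frac{4}{3} + B^{2} - 4 B$ ($z{\left(B \right)} = - \frac{4}{3} + \left(\left(B^{2} - 4 B\right) + 0\right) = - \frac{4}{3} + \left(B^{2} - 4 B\right) = - \frac{4}{3} + B^{2} - 4 B$)
$z{\left(t \right)} \left(-139\right) + w{\left(-10,5 \right)} = \left(- \frac{4}{3} + 7^{2} - 28\right) \left(-139\right) - 7 = \left(- \frac{4}{3} + 49 - 28\right) \left(-139\right) - 7 = \frac{59}{3} \left(-139\right) - 7 = - \frac{8201}{3} - 7 = - \frac{8222}{3}$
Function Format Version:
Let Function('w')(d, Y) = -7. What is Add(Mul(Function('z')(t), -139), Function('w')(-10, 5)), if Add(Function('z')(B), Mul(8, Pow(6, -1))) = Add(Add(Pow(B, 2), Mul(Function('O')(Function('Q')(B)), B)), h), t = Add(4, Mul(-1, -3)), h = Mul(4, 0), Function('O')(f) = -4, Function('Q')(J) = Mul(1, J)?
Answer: Rational(-8222, 3) ≈ -2740.7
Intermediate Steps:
Function('Q')(J) = J
h = 0
t = 7 (t = Add(4, 3) = 7)
Function('z')(B) = Add(Rational(-4, 3), Pow(B, 2), Mul(-4, B)) (Function('z')(B) = Add(Rational(-4, 3), Add(Add(Pow(B, 2), Mul(-4, B)), 0)) = Add(Rational(-4, 3), Add(Pow(B, 2), Mul(-4, B))) = Add(Rational(-4, 3), Pow(B, 2), Mul(-4, B)))
Add(Mul(Function('z')(t), -139), Function('w')(-10, 5)) = Add(Mul(Add(Rational(-4, 3), Pow(7, 2), Mul(-4, 7)), -139), -7) = Add(Mul(Add(Rational(-4, 3), 49, -28), -139), -7) = Add(Mul(Rational(59, 3), -139), -7) = Add(Rational(-8201, 3), -7) = Rational(-8222, 3)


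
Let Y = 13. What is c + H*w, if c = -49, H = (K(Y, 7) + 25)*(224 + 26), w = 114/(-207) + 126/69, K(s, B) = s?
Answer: 832619/69 ≈ 12067.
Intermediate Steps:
w = 88/69 (w = 114*(-1/207) + 126*(1/69) = -38/69 + 42/23 = 88/69 ≈ 1.2754)
H = 9500 (H = (13 + 25)*(224 + 26) = 38*250 = 9500)
c + H*w = -49 + 9500*(88/69) = -49 + 836000/69 = 832619/69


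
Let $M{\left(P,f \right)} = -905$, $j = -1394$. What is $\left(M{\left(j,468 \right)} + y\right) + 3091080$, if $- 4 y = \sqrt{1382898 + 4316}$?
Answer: $3090175 - \frac{\sqrt{1387214}}{4} \approx 3.0899 \cdot 10^{6}$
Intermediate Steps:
$y = - \frac{\sqrt{1387214}}{4}$ ($y = - \frac{\sqrt{1382898 + 4316}}{4} = - \frac{\sqrt{1387214}}{4} \approx -294.45$)
$\left(M{\left(j,468 \right)} + y\right) + 3091080 = \left(-905 - \frac{\sqrt{1387214}}{4}\right) + 3091080 = 3090175 - \frac{\sqrt{1387214}}{4}$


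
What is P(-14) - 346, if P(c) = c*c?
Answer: -150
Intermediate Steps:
P(c) = c**2
P(-14) - 346 = (-14)**2 - 346 = 196 - 346 = -150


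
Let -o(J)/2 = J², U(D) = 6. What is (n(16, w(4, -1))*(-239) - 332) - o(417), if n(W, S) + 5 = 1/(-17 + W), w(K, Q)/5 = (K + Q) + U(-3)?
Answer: 348880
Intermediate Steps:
w(K, Q) = 30 + 5*K + 5*Q (w(K, Q) = 5*((K + Q) + 6) = 5*(6 + K + Q) = 30 + 5*K + 5*Q)
n(W, S) = -5 + 1/(-17 + W)
o(J) = -2*J²
(n(16, w(4, -1))*(-239) - 332) - o(417) = (((86 - 5*16)/(-17 + 16))*(-239) - 332) - (-2)*417² = (((86 - 80)/(-1))*(-239) - 332) - (-2)*173889 = (-1*6*(-239) - 332) - 1*(-347778) = (-6*(-239) - 332) + 347778 = (1434 - 332) + 347778 = 1102 + 347778 = 348880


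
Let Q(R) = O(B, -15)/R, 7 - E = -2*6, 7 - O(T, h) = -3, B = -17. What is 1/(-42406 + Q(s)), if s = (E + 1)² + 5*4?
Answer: -42/1781051 ≈ -2.3582e-5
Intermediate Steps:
O(T, h) = 10 (O(T, h) = 7 - 1*(-3) = 7 + 3 = 10)
E = 19 (E = 7 - (-2)*6 = 7 - 1*(-12) = 7 + 12 = 19)
s = 420 (s = (19 + 1)² + 5*4 = 20² + 20 = 400 + 20 = 420)
Q(R) = 10/R
1/(-42406 + Q(s)) = 1/(-42406 + 10/420) = 1/(-42406 + 10*(1/420)) = 1/(-42406 + 1/42) = 1/(-1781051/42) = -42/1781051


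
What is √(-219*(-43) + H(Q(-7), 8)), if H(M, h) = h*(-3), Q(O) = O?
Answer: √9393 ≈ 96.917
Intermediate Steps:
H(M, h) = -3*h
√(-219*(-43) + H(Q(-7), 8)) = √(-219*(-43) - 3*8) = √(9417 - 24) = √9393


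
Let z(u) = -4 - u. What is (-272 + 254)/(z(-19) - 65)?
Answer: 9/25 ≈ 0.36000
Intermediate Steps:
(-272 + 254)/(z(-19) - 65) = (-272 + 254)/((-4 - 1*(-19)) - 65) = -18/((-4 + 19) - 65) = -18/(15 - 65) = -18/(-50) = -18*(-1/50) = 9/25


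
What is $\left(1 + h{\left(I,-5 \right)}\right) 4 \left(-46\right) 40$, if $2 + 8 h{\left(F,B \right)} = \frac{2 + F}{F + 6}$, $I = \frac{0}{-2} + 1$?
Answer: $- \frac{41400}{7} \approx -5914.3$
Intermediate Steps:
$I = 1$ ($I = 0 \left(- \frac{1}{2}\right) + 1 = 0 + 1 = 1$)
$h{\left(F,B \right)} = - \frac{1}{4} + \frac{2 + F}{8 \left(6 + F\right)}$ ($h{\left(F,B \right)} = - \frac{1}{4} + \frac{\left(2 + F\right) \frac{1}{F + 6}}{8} = - \frac{1}{4} + \frac{\left(2 + F\right) \frac{1}{6 + F}}{8} = - \frac{1}{4} + \frac{\frac{1}{6 + F} \left(2 + F\right)}{8} = - \frac{1}{4} + \frac{2 + F}{8 \left(6 + F\right)}$)
$\left(1 + h{\left(I,-5 \right)}\right) 4 \left(-46\right) 40 = \left(1 + \frac{-10 - 1}{8 \left(6 + 1\right)}\right) 4 \left(-46\right) 40 = \left(1 + \frac{-10 - 1}{8 \cdot 7}\right) 4 \left(-46\right) 40 = \left(1 + \frac{1}{8} \cdot \frac{1}{7} \left(-11\right)\right) 4 \left(-46\right) 40 = \left(1 - \frac{11}{56}\right) 4 \left(-46\right) 40 = \frac{45}{56} \cdot 4 \left(-46\right) 40 = \frac{45}{14} \left(-46\right) 40 = \left(- \frac{1035}{7}\right) 40 = - \frac{41400}{7}$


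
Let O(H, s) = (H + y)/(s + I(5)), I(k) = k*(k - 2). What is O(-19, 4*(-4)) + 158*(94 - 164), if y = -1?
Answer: -11040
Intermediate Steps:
I(k) = k*(-2 + k)
O(H, s) = (-1 + H)/(15 + s) (O(H, s) = (H - 1)/(s + 5*(-2 + 5)) = (-1 + H)/(s + 5*3) = (-1 + H)/(s + 15) = (-1 + H)/(15 + s))
O(-19, 4*(-4)) + 158*(94 - 164) = (-1 - 19)/(15 + 4*(-4)) + 158*(94 - 164) = -20/(15 - 16) + 158*(-70) = -20/(-1) - 11060 = -1*(-20) - 11060 = 20 - 11060 = -11040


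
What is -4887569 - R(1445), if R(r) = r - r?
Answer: -4887569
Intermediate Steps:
R(r) = 0
-4887569 - R(1445) = -4887569 - 1*0 = -4887569 + 0 = -4887569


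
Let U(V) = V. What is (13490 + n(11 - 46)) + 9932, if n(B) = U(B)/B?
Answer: 23423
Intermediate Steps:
n(B) = 1 (n(B) = B/B = 1)
(13490 + n(11 - 46)) + 9932 = (13490 + 1) + 9932 = 13491 + 9932 = 23423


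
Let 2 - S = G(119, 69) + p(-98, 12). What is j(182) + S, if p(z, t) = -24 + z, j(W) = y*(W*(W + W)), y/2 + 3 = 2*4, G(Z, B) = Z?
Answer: 662485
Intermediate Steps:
y = 10 (y = -6 + 2*(2*4) = -6 + 2*8 = -6 + 16 = 10)
j(W) = 20*W**2 (j(W) = 10*(W*(W + W)) = 10*(W*(2*W)) = 10*(2*W**2) = 20*W**2)
S = 5 (S = 2 - (119 + (-24 - 98)) = 2 - (119 - 122) = 2 - 1*(-3) = 2 + 3 = 5)
j(182) + S = 20*182**2 + 5 = 20*33124 + 5 = 662480 + 5 = 662485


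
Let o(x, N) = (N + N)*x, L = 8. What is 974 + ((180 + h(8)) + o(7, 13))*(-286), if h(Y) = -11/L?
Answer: -408659/4 ≈ -1.0216e+5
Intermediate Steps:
o(x, N) = 2*N*x (o(x, N) = (2*N)*x = 2*N*x)
h(Y) = -11/8
974 + ((180 + h(8)) + o(7, 13))*(-286) = 974 + ((180 - 11/8) + 2*13*7)*(-286) = 974 + (1429/8 + 182)*(-286) = 974 + (2885/8)*(-286) = 974 - 412555/4 = -408659/4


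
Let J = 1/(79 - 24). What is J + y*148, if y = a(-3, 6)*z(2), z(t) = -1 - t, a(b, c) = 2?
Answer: -48839/55 ≈ -887.98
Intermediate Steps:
J = 1/55 ≈ 0.018182
y = -6 (y = 2*(-1 - 1*2) = 2*(-1 - 2) = 2*(-3) = -6)
J + y*148 = 1/55 - 6*148 = 1/55 - 888 = -48839/55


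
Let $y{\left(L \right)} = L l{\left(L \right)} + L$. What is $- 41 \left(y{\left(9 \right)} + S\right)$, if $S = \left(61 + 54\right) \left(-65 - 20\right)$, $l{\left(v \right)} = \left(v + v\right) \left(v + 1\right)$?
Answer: $333986$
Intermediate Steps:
$l{\left(v \right)} = 2 v \left(1 + v\right)$
$S = -9775$ ($S = 115 \left(-85\right) = -9775$)
$y{\left(L \right)} = L + 2 L^{2} \left(1 + L\right)$ ($y{\left(L \right)} = L 2 L \left(1 + L\right) + L = 2 L^{2} \left(1 + L\right) + L = L + 2 L^{2} \left(1 + L\right)$)
$- 41 \left(y{\left(9 \right)} + S\right) = - 41 \left(9 \left(1 + 2 \cdot 9 \left(1 + 9\right)\right) - 9775\right) = - 41 \left(9 \left(1 + 2 \cdot 9 \cdot 10\right) - 9775\right) = - 41 \left(9 \left(1 + 180\right) - 9775\right) = - 41 \left(9 \cdot 181 - 9775\right) = - 41 \left(1629 - 9775\right) = \left(-41\right) \left(-8146\right) = 333986$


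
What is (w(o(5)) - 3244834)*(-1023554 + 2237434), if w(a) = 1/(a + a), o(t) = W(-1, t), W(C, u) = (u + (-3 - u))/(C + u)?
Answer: -11816519715520/3 ≈ -3.9388e+12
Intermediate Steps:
W(C, u) = -3/(C + u)
o(t) = -3/(-1 + t)
w(a) = 1/(2*a)
(w(o(5)) - 3244834)*(-1023554 + 2237434) = (1/(2*((-3/(-1 + 5)))) - 3244834)*(-1023554 + 2237434) = (1/(2*((-3/4))) - 3244834)*1213880 = (1/(2*((-3*1/4))) - 3244834)*1213880 = (1/(2*(-3/4)) - 3244834)*1213880 = ((1/2)*(-4/3) - 3244834)*1213880 = (-2/3 - 3244834)*1213880 = -9734504/3*1213880 = -11816519715520/3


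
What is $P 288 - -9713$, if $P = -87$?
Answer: $-15343$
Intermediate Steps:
$P 288 - -9713 = \left(-87\right) 288 - -9713 = -25056 + 9713 = -15343$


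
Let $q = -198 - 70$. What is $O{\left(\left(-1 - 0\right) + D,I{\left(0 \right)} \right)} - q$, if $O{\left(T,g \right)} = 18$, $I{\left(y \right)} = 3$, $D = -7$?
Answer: $286$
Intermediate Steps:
$q = -268$ ($q = -198 - 70 = -268$)
$O{\left(\left(-1 - 0\right) + D,I{\left(0 \right)} \right)} - q = 18 - -268 = 18 + 268 = 286$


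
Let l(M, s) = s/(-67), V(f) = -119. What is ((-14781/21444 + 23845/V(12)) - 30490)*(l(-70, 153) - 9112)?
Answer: 937760460078013/3352412 ≈ 2.7973e+8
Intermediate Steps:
l(M, s) = -s/67 (l(M, s) = s*(-1/67) = -s/67)
((-14781/21444 + 23845/V(12)) - 30490)*(l(-70, 153) - 9112) = ((-14781/21444 + 23845/(-119)) - 30490)*(-1/67*153 - 9112) = ((-14781*1/21444 + 23845*(-1/119)) - 30490)*(-153/67 - 9112) = ((-4927/7148 - 23845/119) - 30490)*(-610657/67) = (-171030373/850612 - 30490)*(-610657/67) = -26106190253/850612*(-610657/67) = 937760460078013/3352412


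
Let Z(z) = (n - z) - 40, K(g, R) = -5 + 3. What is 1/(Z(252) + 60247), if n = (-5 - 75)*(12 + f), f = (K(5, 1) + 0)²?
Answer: 1/58675 ≈ 1.7043e-5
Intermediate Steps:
K(g, R) = -2
f = 4 (f = (-2 + 0)² = (-2)² = 4)
n = -1280 (n = (-5 - 75)*(12 + 4) = -80*16 = -1280)
Z(z) = -1320 - z (Z(z) = (-1280 - z) - 40 = -1320 - z)
1/(Z(252) + 60247) = 1/((-1320 - 1*252) + 60247) = 1/((-1320 - 252) + 60247) = 1/(-1572 + 60247) = 1/58675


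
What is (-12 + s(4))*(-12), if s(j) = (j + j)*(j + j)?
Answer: -624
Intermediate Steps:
s(j) = 4*j**2 (s(j) = (2*j)*(2*j) = 4*j**2)
(-12 + s(4))*(-12) = (-12 + 4*4**2)*(-12) = (-12 + 4*16)*(-12) = (-12 + 64)*(-12) = 52*(-12) = -624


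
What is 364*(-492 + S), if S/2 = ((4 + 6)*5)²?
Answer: 1640912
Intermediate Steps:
S = 5000 (S = 2*((4 + 6)*5)² = 2*(10*5)² = 2*50² = 2*2500 = 5000)
364*(-492 + S) = 364*(-492 + 5000) = 364*4508 = 1640912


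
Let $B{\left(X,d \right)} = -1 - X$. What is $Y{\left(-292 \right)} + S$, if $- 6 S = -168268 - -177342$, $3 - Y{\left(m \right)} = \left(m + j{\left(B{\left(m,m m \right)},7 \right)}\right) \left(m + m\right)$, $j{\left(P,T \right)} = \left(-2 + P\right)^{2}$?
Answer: $\frac{145812680}{3} \approx 4.8604 \cdot 10^{7}$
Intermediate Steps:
$Y{\left(m \right)} = 3 - 2 m \left(m + \left(-3 - m\right)^{2}\right)$ ($Y{\left(m \right)} = 3 - \left(m + \left(-2 - \left(1 + m\right)\right)^{2}\right) \left(m + m\right) = 3 - \left(m + \left(-3 - m\right)^{2}\right) 2 m = 3 - 2 m \left(m + \left(-3 - m\right)^{2}\right)$)
$S = - \frac{4537}{3}$ ($S = - \frac{-168268 - -177342}{6} = - \frac{-168268 + 177342}{6} = \left(- \frac{1}{6}\right) 9074 = - \frac{4537}{3} \approx -1512.3$)
$Y{\left(-292 \right)} + S = \left(3 - 2 \left(-292\right)^{2} - - 584 \left(3 - 292\right)^{2}\right) - \frac{4537}{3} = \left(3 - 170528 - - 584 \left(-289\right)^{2}\right) - \frac{4537}{3} = \left(3 - 170528 - \left(-584\right) 83521\right) - \frac{4537}{3} = \left(3 - 170528 + 48776264\right) - \frac{4537}{3} = 48605739 - \frac{4537}{3} = \frac{145812680}{3}$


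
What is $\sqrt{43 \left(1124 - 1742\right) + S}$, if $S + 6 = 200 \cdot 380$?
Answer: $2 \sqrt{12355} \approx 222.31$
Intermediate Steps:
$S = 75994$ ($S = -6 + 200 \cdot 380 = -6 + 76000 = 75994$)
$\sqrt{43 \left(1124 - 1742\right) + S} = \sqrt{43 \left(1124 - 1742\right) + 75994} = \sqrt{43 \left(-618\right) + 75994} = \sqrt{-26574 + 75994} = \sqrt{49420} = 2 \sqrt{12355}$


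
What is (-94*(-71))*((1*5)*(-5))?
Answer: -166850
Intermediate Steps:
(-94*(-71))*((1*5)*(-5)) = 6674*(5*(-5)) = 6674*(-25) = -166850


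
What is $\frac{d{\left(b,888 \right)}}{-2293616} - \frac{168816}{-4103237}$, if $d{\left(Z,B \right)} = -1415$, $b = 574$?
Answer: $\frac{393005159011}{9411250034992} \approx 0.041759$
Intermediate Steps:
$\frac{d{\left(b,888 \right)}}{-2293616} - \frac{168816}{-4103237} = - \frac{1415}{-2293616} - \frac{168816}{-4103237} = \left(-1415\right) \left(- \frac{1}{2293616}\right) - - \frac{168816}{4103237} = \frac{1415}{2293616} + \frac{168816}{4103237} = \frac{393005159011}{9411250034992}$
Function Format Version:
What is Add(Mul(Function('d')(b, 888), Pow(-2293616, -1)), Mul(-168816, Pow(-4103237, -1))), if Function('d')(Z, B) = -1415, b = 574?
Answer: Rational(393005159011, 9411250034992) ≈ 0.041759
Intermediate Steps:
Add(Mul(Function('d')(b, 888), Pow(-2293616, -1)), Mul(-168816, Pow(-4103237, -1))) = Add(Mul(-1415, Pow(-2293616, -1)), Mul(-168816, Pow(-4103237, -1))) = Add(Mul(-1415, Rational(-1, 2293616)), Mul(-168816, Rational(-1, 4103237))) = Add(Rational(1415, 2293616), Rational(168816, 4103237)) = Rational(393005159011, 9411250034992)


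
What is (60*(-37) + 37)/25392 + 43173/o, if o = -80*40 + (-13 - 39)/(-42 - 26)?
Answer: -2083884077/153443856 ≈ -13.581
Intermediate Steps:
o = -54387/17 (o = -3200 - 52/(-68) = -3200 - 52*(-1/68) = -3200 + 13/17 = -54387/17 ≈ -3199.2)
(60*(-37) + 37)/25392 + 43173/o = (60*(-37) + 37)/25392 + 43173/(-54387/17) = (-2220 + 37)*(1/25392) + 43173*(-17/54387) = -2183*1/25392 - 81549/6043 = -2183/25392 - 81549/6043 = -2083884077/153443856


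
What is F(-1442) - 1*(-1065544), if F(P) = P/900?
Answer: 479494079/450 ≈ 1.0655e+6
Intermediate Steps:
F(P) = P/900 (F(P) = P*(1/900) = P/900)
F(-1442) - 1*(-1065544) = (1/900)*(-1442) - 1*(-1065544) = -721/450 + 1065544 = 479494079/450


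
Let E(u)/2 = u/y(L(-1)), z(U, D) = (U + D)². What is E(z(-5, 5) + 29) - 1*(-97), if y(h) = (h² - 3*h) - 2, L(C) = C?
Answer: 126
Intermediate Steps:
y(h) = -2 + h² - 3*h
z(U, D) = (D + U)²
E(u) = u (E(u) = 2*(u/(-2 + (-1)² - 3*(-1))) = 2*(u/(-2 + 1 + 3)) = 2*(u/2) = u)
E(z(-5, 5) + 29) - 1*(-97) = ((5 - 5)² + 29) - 1*(-97) = (0² + 29) + 97 = (0 + 29) + 97 = 29 + 97 = 126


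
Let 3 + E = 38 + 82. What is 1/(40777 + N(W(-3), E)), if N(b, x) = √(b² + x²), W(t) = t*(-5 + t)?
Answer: 40777/1662749464 - 3*√1585/1662749464 ≈ 2.4452e-5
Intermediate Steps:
E = 117 (E = -3 + (38 + 82) = -3 + 120 = 117)
1/(40777 + N(W(-3), E)) = 1/(40777 + √((-3*(-5 - 3))² + 117²)) = 1/(40777 + √((-3*(-8))² + 13689)) = 1/(40777 + √(24² + 13689)) = 1/(40777 + √(576 + 13689)) = 1/(40777 + √14265) = 1/(40777 + 3*√1585)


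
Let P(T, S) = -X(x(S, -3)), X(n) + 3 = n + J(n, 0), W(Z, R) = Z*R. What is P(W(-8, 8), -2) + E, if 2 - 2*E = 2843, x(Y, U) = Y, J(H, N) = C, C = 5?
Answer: -2841/2 ≈ -1420.5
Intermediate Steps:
W(Z, R) = R*Z
J(H, N) = 5
X(n) = 2 + n (X(n) = -3 + (n + 5) = -3 + (5 + n) = 2 + n)
P(T, S) = -2 - S (P(T, S) = -(2 + S) = -2 - S)
E = -2841/2 (E = 1 - 1/2*2843 = 1 - 2843/2 = -2841/2 ≈ -1420.5)
P(W(-8, 8), -2) + E = (-2 - 1*(-2)) - 2841/2 = (-2 + 2) - 2841/2 = 0 - 2841/2 = -2841/2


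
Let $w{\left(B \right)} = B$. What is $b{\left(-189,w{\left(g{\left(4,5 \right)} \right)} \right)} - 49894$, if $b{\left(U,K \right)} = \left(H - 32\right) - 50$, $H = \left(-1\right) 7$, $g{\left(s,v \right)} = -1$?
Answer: $-49983$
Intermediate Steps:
$H = -7$
$b{\left(U,K \right)} = -89$ ($b{\left(U,K \right)} = \left(-7 - 32\right) - 50 = -39 - 50 = -89$)
$b{\left(-189,w{\left(g{\left(4,5 \right)} \right)} \right)} - 49894 = -89 - 49894 = -49983$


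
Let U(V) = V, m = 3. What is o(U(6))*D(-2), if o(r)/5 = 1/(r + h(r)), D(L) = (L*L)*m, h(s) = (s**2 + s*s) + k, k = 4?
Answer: 30/41 ≈ 0.73171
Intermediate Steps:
h(s) = 4 + 2*s**2 (h(s) = (s**2 + s*s) + 4 = (s**2 + s**2) + 4 = 2*s**2 + 4 = 4 + 2*s**2)
D(L) = 3*L**2 (D(L) = (L*L)*3 = L**2*3 = 3*L**2)
o(r) = 5/(4 + r + 2*r**2) (o(r) = 5/(r + (4 + 2*r**2)) = 5/(4 + r + 2*r**2))
o(U(6))*D(-2) = (5/(4 + 6 + 2*6**2))*(3*(-2)**2) = (5/(4 + 6 + 2*36))*(3*4) = (5/(4 + 6 + 72))*12 = (5/82)*12 = 30/41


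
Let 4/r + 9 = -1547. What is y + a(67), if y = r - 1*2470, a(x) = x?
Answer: -934768/389 ≈ -2403.0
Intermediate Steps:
r = -1/389 (r = 4/(-9 - 1547) = 4/(-1556) = 4*(-1/1556) = -1/389 ≈ -0.0025707)
y = -960831/389 (y = -1/389 - 1*2470 = -1/389 - 2470 = -960831/389 ≈ -2470.0)
y + a(67) = -960831/389 + 67 = -934768/389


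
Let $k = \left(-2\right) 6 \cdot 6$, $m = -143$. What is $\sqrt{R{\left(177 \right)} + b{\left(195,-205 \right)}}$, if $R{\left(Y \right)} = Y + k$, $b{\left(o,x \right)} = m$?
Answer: $i \sqrt{38} \approx 6.1644 i$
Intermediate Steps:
$k = -72$ ($k = \left(-12\right) 6 = -72$)
$b{\left(o,x \right)} = -143$
$R{\left(Y \right)} = -72 + Y$ ($R{\left(Y \right)} = Y - 72 = -72 + Y$)
$\sqrt{R{\left(177 \right)} + b{\left(195,-205 \right)}} = \sqrt{\left(-72 + 177\right) - 143} = \sqrt{105 - 143} = \sqrt{-38} = i \sqrt{38}$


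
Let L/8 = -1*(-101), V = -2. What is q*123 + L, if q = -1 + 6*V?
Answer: -791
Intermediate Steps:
L = 808 (L = 8*(-1*(-101)) = 8*101 = 808)
q = -13 (q = -1 + 6*(-2) = -1 - 12 = -13)
q*123 + L = -13*123 + 808 = -1599 + 808 = -791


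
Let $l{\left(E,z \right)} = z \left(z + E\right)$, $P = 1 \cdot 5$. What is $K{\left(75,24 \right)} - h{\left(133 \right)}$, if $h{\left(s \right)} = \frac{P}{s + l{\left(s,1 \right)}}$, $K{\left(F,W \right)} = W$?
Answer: $\frac{6403}{267} \approx 23.981$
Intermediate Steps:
$P = 5$
$l{\left(E,z \right)} = z \left(E + z\right)$
$h{\left(s \right)} = \frac{5}{1 + 2 s}$ ($h{\left(s \right)} = \frac{1}{s + 1 \left(s + 1\right)} 5 = \frac{1}{s + 1 \left(1 + s\right)} 5 = \frac{1}{s + \left(1 + s\right)} 5 = \frac{1}{1 + 2 s} 5 = \frac{5}{1 + 2 s}$)
$K{\left(75,24 \right)} - h{\left(133 \right)} = 24 - \frac{5}{1 + 2 \cdot 133} = 24 - \frac{5}{1 + 266} = 24 - \frac{5}{267} = \frac{6403}{267}$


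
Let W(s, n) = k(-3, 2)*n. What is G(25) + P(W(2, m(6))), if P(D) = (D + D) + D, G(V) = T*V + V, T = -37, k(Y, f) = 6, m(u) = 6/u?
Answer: -882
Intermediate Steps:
W(s, n) = 6*n
G(V) = -36*V (G(V) = -37*V + V = -36*V)
P(D) = 3*D (P(D) = 2*D + D = 3*D)
G(25) + P(W(2, m(6))) = -36*25 + 3*(6*(6/6)) = -900 + 3*(6*(6*(⅙))) = -900 + 3*(6*1) = -900 + 3*6 = -900 + 18 = -882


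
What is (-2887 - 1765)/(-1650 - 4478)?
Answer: 1163/1532 ≈ 0.75914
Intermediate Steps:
(-2887 - 1765)/(-1650 - 4478) = -4652/(-6128) = -4652*(-1/6128) = 1163/1532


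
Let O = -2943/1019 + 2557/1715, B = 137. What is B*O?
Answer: -334507694/1747585 ≈ -191.41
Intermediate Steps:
O = -2441662/1747585 (O = -2943*1/1019 + 2557*(1/1715) = -2943/1019 + 2557/1715 = -2441662/1747585 ≈ -1.3972)
B*O = 137*(-2441662/1747585) = -334507694/1747585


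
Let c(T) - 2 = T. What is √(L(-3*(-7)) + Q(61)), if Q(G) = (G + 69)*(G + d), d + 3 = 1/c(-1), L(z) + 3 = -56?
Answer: √7611 ≈ 87.241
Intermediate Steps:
L(z) = -59 (L(z) = -3 - 56 = -59)
c(T) = 2 + T
d = -2 (d = -3 + 1/(2 - 1) = -3 + 1/1 = -3 + 1 = -2)
Q(G) = (-2 + G)*(69 + G) (Q(G) = (G + 69)*(G - 2) = (69 + G)*(-2 + G) = (-2 + G)*(69 + G))
√(L(-3*(-7)) + Q(61)) = √(-59 + (-138 + 61² + 67*61)) = √(-59 + (-138 + 3721 + 4087)) = √(-59 + 7670) = √7611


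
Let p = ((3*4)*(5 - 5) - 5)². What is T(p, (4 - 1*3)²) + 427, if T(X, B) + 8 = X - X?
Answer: 419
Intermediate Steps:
p = 25 (p = (12*0 - 5)² = (0 - 5)² = (-5)² = 25)
T(X, B) = -8 (T(X, B) = -8 + (X - X) = -8 + 0 = -8)
T(p, (4 - 1*3)²) + 427 = -8 + 427 = 419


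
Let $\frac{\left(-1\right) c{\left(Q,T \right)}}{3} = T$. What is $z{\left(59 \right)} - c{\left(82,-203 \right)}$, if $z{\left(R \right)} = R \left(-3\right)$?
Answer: $-786$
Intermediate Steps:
$c{\left(Q,T \right)} = - 3 T$
$z{\left(R \right)} = - 3 R$
$z{\left(59 \right)} - c{\left(82,-203 \right)} = \left(-3\right) 59 - \left(-3\right) \left(-203\right) = -177 - 609 = -786$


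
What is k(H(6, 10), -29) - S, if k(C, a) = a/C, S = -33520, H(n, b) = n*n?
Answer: 1206691/36 ≈ 33519.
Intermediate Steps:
H(n, b) = n²
k(H(6, 10), -29) - S = -29/(6²) - 1*(-33520) = -29/36 + 33520 = 1206691/36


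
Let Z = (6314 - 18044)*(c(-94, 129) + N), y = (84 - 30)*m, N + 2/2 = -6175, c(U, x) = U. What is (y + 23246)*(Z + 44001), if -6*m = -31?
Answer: 1731230651025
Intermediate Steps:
m = 31/6 (m = -1/6*(-31) = 31/6 ≈ 5.1667)
N = -6176 (N = -1 - 6175 = -6176)
y = 279 (y = (84 - 30)*(31/6) = 54*(31/6) = 279)
Z = 73547100 (Z = (6314 - 18044)*(-94 - 6176) = -11730*(-6270) = 73547100)
(y + 23246)*(Z + 44001) = (279 + 23246)*(73547100 + 44001) = 23525*73591101 = 1731230651025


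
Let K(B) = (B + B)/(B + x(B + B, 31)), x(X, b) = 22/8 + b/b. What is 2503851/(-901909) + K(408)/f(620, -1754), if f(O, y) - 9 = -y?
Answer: -2422463555845/872945996283 ≈ -2.7750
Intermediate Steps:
x(X, b) = 15/4 (x(X, b) = 22*(⅛) + 1 = 11/4 + 1 = 15/4)
K(B) = 2*B/(15/4 + B) (K(B) = (B + B)/(B + 15/4) = (2*B)/(15/4 + B) = 2*B/(15/4 + B))
f(O, y) = 9 - y
2503851/(-901909) + K(408)/f(620, -1754) = 2503851/(-901909) + (8*408/(15 + 4*408))/(9 - 1*(-1754)) = 2503851*(-1/901909) + (8*408/(15 + 1632))/(9 + 1754) = -2503851/901909 + (8*408/1647)/1763 = -2503851/901909 + (8*408*(1/1647))*(1/1763) = -2503851/901909 + (1088/549)*(1/1763) = -2503851/901909 + 1088/967887 = -2422463555845/872945996283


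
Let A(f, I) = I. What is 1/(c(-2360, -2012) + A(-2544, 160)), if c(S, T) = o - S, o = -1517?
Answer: 1/1003 ≈ 0.00099701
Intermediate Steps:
c(S, T) = -1517 - S
1/(c(-2360, -2012) + A(-2544, 160)) = 1/((-1517 - 1*(-2360)) + 160) = 1/((-1517 + 2360) + 160) = 1/(843 + 160) = 1/1003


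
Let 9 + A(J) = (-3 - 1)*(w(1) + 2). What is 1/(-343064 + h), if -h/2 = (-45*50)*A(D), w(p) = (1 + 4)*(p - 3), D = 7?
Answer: -1/239564 ≈ -4.1742e-6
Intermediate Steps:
w(p) = -15 + 5*p (w(p) = 5*(-3 + p) = -15 + 5*p)
A(J) = 23 (A(J) = -9 + (-3 - 1)*((-15 + 5*1) + 2) = -9 - 4*((-15 + 5) + 2) = -9 - 4*(-10 + 2) = -9 - 4*(-8) = -9 + 32 = 23)
h = 103500 (h = -2*(-45*50)*23 = -(-4500)*23 = -2*(-51750) = 103500)
1/(-343064 + h) = 1/(-343064 + 103500) = 1/(-239564) = -1/239564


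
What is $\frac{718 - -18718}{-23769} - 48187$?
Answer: $- \frac{1145376239}{23769} \approx -48188.0$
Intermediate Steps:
$\frac{718 - -18718}{-23769} - 48187 = \left(718 + 18718\right) \left(- \frac{1}{23769}\right) - 48187 = 19436 \left(- \frac{1}{23769}\right) - 48187 = - \frac{19436}{23769} - 48187 = - \frac{1145376239}{23769}$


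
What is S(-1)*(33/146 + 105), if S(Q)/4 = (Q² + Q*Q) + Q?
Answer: 30726/73 ≈ 420.90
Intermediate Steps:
S(Q) = 4*Q + 8*Q² (S(Q) = 4*((Q² + Q*Q) + Q) = 4*((Q² + Q²) + Q) = 4*(2*Q² + Q) = 4*(Q + 2*Q²) = 4*Q + 8*Q²)
S(-1)*(33/146 + 105) = (4*(-1)*(1 + 2*(-1)))*(33/146 + 105) = (4*(-1)*(1 - 2))*(33*(1/146) + 105) = (4*(-1)*(-1))*(33/146 + 105) = 4*(15363/146) = 30726/73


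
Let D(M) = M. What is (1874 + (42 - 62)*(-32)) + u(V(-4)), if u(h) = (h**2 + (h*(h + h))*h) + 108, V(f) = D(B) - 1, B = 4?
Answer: 2685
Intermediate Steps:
V(f) = 3 (V(f) = 4 - 1 = 3)
u(h) = 108 + h**2 + 2*h**3 (u(h) = (h**2 + (h*(2*h))*h) + 108 = (h**2 + (2*h**2)*h) + 108 = (h**2 + 2*h**3) + 108 = 108 + h**2 + 2*h**3)
(1874 + (42 - 62)*(-32)) + u(V(-4)) = (1874 + (42 - 62)*(-32)) + (108 + 3**2 + 2*3**3) = (1874 - 20*(-32)) + (108 + 9 + 2*27) = (1874 + 640) + (108 + 9 + 54) = 2514 + 171 = 2685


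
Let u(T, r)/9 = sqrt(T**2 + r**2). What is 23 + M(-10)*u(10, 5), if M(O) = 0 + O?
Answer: 23 - 450*sqrt(5) ≈ -983.23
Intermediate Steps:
M(O) = O
u(T, r) = 9*sqrt(T**2 + r**2)
23 + M(-10)*u(10, 5) = 23 - 90*sqrt(10**2 + 5**2) = 23 - 90*sqrt(100 + 25) = 23 - 90*sqrt(125) = 23 - 90*5*sqrt(5) = 23 - 450*sqrt(5)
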